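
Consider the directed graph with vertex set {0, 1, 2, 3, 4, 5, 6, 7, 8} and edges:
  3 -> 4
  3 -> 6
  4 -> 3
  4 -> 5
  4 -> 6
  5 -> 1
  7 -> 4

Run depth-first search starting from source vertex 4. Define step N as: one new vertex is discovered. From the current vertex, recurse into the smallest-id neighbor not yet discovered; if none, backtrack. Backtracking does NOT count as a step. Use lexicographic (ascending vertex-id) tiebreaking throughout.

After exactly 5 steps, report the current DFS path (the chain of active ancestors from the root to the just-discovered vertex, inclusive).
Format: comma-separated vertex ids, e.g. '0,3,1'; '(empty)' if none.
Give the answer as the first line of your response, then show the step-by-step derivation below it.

4,5,1

step 1: discover 4; path=4; order=4
step 2: discover 3; path=4>3; order=4,3
step 3: discover 6; path=4>3>6; order=4,3,6
step 4: discover 5; path=4>5; order=4,3,6,5
step 5: discover 1; path=4>5>1; order=4,3,6,5,1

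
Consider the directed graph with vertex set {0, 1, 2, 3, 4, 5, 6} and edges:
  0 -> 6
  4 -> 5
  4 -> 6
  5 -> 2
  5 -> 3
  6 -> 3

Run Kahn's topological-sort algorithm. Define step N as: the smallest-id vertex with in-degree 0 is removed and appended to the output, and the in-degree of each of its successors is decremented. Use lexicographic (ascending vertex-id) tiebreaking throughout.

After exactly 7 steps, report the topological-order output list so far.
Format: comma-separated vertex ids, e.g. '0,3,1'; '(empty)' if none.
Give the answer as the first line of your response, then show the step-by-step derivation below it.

0,1,4,5,2,6,3

step 1: output 0; order=[0]; indeg=(0,0,1,2,0,1,1)
step 2: output 1; order=[0,1]; indeg=(0,0,1,2,0,1,1)
step 3: output 4; order=[0,1,4]; indeg=(0,0,1,2,0,0,0)
step 4: output 5; order=[0,1,4,5]; indeg=(0,0,0,1,0,0,0)
step 5: output 2; order=[0,1,4,5,2]; indeg=(0,0,0,1,0,0,0)
step 6: output 6; order=[0,1,4,5,2,6]; indeg=(0,0,0,0,0,0,0)
step 7: output 3; order=[0,1,4,5,2,6,3]; indeg=(0,0,0,0,0,0,0)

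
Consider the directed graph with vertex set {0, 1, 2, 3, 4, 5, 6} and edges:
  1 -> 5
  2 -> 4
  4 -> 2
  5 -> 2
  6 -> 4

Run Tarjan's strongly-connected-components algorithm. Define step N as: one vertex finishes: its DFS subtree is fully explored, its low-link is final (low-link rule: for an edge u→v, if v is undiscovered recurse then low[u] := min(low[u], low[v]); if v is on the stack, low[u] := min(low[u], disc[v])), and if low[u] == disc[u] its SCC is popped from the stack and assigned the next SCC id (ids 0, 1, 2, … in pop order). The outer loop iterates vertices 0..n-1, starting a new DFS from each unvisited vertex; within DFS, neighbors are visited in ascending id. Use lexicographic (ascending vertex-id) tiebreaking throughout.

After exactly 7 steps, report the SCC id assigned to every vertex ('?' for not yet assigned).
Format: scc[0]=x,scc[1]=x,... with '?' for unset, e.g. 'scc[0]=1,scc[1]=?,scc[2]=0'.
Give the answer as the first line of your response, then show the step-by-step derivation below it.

scc[0]=0,scc[1]=3,scc[2]=1,scc[3]=4,scc[4]=1,scc[5]=2,scc[6]=5

step 1: low=(low[0]=0,low[1]=?,low[2]=?,low[3]=?,low[4]=?,low[5]=?,low[6]=?); scc=(scc[0]=0,scc[1]=?,scc[2]=?,scc[3]=?,scc[4]=?,scc[5]=?,scc[6]=?)
step 2: low=(low[0]=0,low[1]=1,low[2]=3,low[3]=?,low[4]=3,low[5]=2,low[6]=?); scc=(scc[0]=0,scc[1]=?,scc[2]=?,scc[3]=?,scc[4]=?,scc[5]=?,scc[6]=?)
step 3: low=(low[0]=0,low[1]=1,low[2]=3,low[3]=?,low[4]=3,low[5]=2,low[6]=?); scc=(scc[0]=0,scc[1]=?,scc[2]=1,scc[3]=?,scc[4]=1,scc[5]=?,scc[6]=?)
step 4: low=(low[0]=0,low[1]=1,low[2]=3,low[3]=?,low[4]=3,low[5]=2,low[6]=?); scc=(scc[0]=0,scc[1]=?,scc[2]=1,scc[3]=?,scc[4]=1,scc[5]=2,scc[6]=?)
step 5: low=(low[0]=0,low[1]=1,low[2]=3,low[3]=?,low[4]=3,low[5]=2,low[6]=?); scc=(scc[0]=0,scc[1]=3,scc[2]=1,scc[3]=?,scc[4]=1,scc[5]=2,scc[6]=?)
step 6: low=(low[0]=0,low[1]=1,low[2]=3,low[3]=5,low[4]=3,low[5]=2,low[6]=?); scc=(scc[0]=0,scc[1]=3,scc[2]=1,scc[3]=4,scc[4]=1,scc[5]=2,scc[6]=?)
step 7: low=(low[0]=0,low[1]=1,low[2]=3,low[3]=5,low[4]=3,low[5]=2,low[6]=6); scc=(scc[0]=0,scc[1]=3,scc[2]=1,scc[3]=4,scc[4]=1,scc[5]=2,scc[6]=5)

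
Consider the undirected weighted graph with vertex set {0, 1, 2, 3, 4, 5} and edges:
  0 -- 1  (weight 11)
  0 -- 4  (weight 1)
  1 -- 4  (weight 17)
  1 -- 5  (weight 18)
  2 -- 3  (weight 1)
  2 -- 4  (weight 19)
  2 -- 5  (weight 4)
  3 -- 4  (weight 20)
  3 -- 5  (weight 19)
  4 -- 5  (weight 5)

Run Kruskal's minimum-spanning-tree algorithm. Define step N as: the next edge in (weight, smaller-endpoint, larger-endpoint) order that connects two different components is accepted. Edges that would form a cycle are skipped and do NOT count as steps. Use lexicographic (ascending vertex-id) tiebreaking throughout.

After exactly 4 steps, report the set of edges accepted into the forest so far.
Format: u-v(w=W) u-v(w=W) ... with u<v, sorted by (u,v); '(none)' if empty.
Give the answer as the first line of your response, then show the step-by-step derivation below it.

0-4(w=1) 2-3(w=1) 2-5(w=4) 4-5(w=5)

step 1: add edge 0-4 (w=1); MST = {0-4(w=1)}
step 2: add edge 2-3 (w=1); MST = {0-4(w=1) 2-3(w=1)}
step 3: add edge 2-5 (w=4); MST = {0-4(w=1) 2-3(w=1) 2-5(w=4)}
step 4: add edge 4-5 (w=5); MST = {0-4(w=1) 2-3(w=1) 2-5(w=4) 4-5(w=5)}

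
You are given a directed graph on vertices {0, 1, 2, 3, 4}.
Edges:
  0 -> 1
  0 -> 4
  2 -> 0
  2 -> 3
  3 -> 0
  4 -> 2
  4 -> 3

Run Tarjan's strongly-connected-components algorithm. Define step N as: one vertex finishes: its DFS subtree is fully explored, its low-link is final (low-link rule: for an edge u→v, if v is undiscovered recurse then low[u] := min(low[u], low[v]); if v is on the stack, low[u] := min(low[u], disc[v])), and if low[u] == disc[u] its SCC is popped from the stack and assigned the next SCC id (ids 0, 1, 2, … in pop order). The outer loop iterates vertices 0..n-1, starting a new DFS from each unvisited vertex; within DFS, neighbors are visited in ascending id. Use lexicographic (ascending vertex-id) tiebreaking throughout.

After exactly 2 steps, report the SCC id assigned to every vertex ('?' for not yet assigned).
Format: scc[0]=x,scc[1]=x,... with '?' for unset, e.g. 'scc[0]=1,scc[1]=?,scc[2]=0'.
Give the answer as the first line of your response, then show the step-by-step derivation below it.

scc[0]=?,scc[1]=0,scc[2]=?,scc[3]=?,scc[4]=?

step 1: low=(low[0]=0,low[1]=1,low[2]=?,low[3]=?,low[4]=?); scc=(scc[0]=?,scc[1]=0,scc[2]=?,scc[3]=?,scc[4]=?)
step 2: low=(low[0]=0,low[1]=1,low[2]=0,low[3]=0,low[4]=2); scc=(scc[0]=?,scc[1]=0,scc[2]=?,scc[3]=?,scc[4]=?)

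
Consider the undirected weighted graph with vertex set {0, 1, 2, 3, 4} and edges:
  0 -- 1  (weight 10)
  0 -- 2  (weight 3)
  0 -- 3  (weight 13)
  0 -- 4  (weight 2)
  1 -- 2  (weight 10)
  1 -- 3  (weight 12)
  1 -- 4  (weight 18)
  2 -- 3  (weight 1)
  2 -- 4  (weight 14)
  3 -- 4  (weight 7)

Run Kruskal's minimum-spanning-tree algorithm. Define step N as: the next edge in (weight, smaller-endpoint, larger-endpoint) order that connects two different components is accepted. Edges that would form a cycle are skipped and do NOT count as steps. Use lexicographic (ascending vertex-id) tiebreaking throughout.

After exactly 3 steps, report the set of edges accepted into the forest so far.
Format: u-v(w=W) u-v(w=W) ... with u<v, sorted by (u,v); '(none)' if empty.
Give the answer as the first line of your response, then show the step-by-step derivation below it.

0-2(w=3) 0-4(w=2) 2-3(w=1)

step 1: add edge 2-3 (w=1); MST = {2-3(w=1)}
step 2: add edge 0-4 (w=2); MST = {0-4(w=2) 2-3(w=1)}
step 3: add edge 0-2 (w=3); MST = {0-2(w=3) 0-4(w=2) 2-3(w=1)}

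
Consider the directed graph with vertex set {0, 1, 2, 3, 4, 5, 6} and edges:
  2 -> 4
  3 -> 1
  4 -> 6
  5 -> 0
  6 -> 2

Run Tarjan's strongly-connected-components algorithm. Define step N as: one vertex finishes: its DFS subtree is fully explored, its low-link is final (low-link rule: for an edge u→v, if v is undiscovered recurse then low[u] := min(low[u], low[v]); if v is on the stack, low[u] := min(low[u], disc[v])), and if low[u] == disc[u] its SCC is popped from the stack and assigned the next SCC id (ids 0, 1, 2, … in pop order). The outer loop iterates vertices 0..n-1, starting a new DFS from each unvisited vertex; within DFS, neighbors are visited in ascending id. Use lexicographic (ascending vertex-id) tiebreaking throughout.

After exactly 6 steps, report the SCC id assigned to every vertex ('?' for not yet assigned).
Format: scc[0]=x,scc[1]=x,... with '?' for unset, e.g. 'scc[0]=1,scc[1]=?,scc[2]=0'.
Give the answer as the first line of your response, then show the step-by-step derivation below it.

scc[0]=0,scc[1]=1,scc[2]=2,scc[3]=3,scc[4]=2,scc[5]=?,scc[6]=2

step 1: low=(low[0]=0,low[1]=?,low[2]=?,low[3]=?,low[4]=?,low[5]=?,low[6]=?); scc=(scc[0]=0,scc[1]=?,scc[2]=?,scc[3]=?,scc[4]=?,scc[5]=?,scc[6]=?)
step 2: low=(low[0]=0,low[1]=1,low[2]=?,low[3]=?,low[4]=?,low[5]=?,low[6]=?); scc=(scc[0]=0,scc[1]=1,scc[2]=?,scc[3]=?,scc[4]=?,scc[5]=?,scc[6]=?)
step 3: low=(low[0]=0,low[1]=1,low[2]=2,low[3]=?,low[4]=3,low[5]=?,low[6]=2); scc=(scc[0]=0,scc[1]=1,scc[2]=?,scc[3]=?,scc[4]=?,scc[5]=?,scc[6]=?)
step 4: low=(low[0]=0,low[1]=1,low[2]=2,low[3]=?,low[4]=2,low[5]=?,low[6]=2); scc=(scc[0]=0,scc[1]=1,scc[2]=?,scc[3]=?,scc[4]=?,scc[5]=?,scc[6]=?)
step 5: low=(low[0]=0,low[1]=1,low[2]=2,low[3]=?,low[4]=2,low[5]=?,low[6]=2); scc=(scc[0]=0,scc[1]=1,scc[2]=2,scc[3]=?,scc[4]=2,scc[5]=?,scc[6]=2)
step 6: low=(low[0]=0,low[1]=1,low[2]=2,low[3]=5,low[4]=2,low[5]=?,low[6]=2); scc=(scc[0]=0,scc[1]=1,scc[2]=2,scc[3]=3,scc[4]=2,scc[5]=?,scc[6]=2)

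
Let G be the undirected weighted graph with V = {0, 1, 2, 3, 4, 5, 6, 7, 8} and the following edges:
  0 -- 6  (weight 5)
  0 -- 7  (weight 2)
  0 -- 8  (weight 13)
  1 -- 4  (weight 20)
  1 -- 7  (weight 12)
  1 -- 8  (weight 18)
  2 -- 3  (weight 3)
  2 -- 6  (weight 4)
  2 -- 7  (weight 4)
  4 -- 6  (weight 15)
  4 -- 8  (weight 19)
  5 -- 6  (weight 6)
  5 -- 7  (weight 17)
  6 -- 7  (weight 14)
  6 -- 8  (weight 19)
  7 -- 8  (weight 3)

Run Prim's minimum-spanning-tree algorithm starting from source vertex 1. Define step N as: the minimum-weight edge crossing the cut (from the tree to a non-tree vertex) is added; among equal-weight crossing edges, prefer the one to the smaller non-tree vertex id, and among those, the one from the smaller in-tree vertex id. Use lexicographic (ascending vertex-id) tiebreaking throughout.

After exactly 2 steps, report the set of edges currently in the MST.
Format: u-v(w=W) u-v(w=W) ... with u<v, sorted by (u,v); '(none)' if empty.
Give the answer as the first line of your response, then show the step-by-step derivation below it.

0-7(w=2) 1-7(w=12)

step 1: add edge 1-7 (w=12); MST = {1-7(w=12)}
step 2: add edge 0-7 (w=2); MST = {0-7(w=2) 1-7(w=12)}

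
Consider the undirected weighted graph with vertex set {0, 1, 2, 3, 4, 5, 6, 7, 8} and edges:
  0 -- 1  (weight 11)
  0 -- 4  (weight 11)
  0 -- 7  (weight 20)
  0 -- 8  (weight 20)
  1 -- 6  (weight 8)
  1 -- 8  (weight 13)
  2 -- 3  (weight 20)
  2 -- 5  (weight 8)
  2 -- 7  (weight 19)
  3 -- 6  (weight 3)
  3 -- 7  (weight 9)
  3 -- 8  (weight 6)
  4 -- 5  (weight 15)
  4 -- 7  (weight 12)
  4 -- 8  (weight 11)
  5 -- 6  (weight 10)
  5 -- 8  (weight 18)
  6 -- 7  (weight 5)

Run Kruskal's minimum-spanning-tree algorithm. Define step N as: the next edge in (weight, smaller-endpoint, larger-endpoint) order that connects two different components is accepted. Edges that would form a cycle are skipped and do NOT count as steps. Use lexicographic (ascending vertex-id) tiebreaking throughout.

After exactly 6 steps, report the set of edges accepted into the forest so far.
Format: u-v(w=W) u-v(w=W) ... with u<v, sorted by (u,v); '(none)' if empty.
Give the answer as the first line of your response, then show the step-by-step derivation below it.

1-6(w=8) 2-5(w=8) 3-6(w=3) 3-8(w=6) 5-6(w=10) 6-7(w=5)

step 1: add edge 3-6 (w=3); MST = {3-6(w=3)}
step 2: add edge 6-7 (w=5); MST = {3-6(w=3) 6-7(w=5)}
step 3: add edge 3-8 (w=6); MST = {3-6(w=3) 3-8(w=6) 6-7(w=5)}
step 4: add edge 1-6 (w=8); MST = {1-6(w=8) 3-6(w=3) 3-8(w=6) 6-7(w=5)}
step 5: add edge 2-5 (w=8); MST = {1-6(w=8) 2-5(w=8) 3-6(w=3) 3-8(w=6) 6-7(w=5)}
step 6: add edge 5-6 (w=10); MST = {1-6(w=8) 2-5(w=8) 3-6(w=3) 3-8(w=6) 5-6(w=10) 6-7(w=5)}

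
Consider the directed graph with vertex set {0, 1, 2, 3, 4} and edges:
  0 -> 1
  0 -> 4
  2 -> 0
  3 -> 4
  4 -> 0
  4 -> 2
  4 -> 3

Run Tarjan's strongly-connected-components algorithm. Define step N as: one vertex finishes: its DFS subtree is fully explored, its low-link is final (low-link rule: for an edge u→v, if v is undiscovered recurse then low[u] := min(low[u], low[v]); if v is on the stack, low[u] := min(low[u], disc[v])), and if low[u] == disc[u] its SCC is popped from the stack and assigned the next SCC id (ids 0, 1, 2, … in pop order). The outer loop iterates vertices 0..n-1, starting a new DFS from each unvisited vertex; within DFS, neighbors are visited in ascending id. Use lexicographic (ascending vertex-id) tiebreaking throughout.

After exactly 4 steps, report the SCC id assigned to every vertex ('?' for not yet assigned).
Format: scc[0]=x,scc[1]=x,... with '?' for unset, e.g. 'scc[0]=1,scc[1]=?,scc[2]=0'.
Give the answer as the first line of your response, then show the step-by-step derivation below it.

scc[0]=?,scc[1]=0,scc[2]=?,scc[3]=?,scc[4]=?

step 1: low=(low[0]=0,low[1]=1,low[2]=?,low[3]=?,low[4]=?); scc=(scc[0]=?,scc[1]=0,scc[2]=?,scc[3]=?,scc[4]=?)
step 2: low=(low[0]=0,low[1]=1,low[2]=0,low[3]=?,low[4]=0); scc=(scc[0]=?,scc[1]=0,scc[2]=?,scc[3]=?,scc[4]=?)
step 3: low=(low[0]=0,low[1]=1,low[2]=0,low[3]=2,low[4]=0); scc=(scc[0]=?,scc[1]=0,scc[2]=?,scc[3]=?,scc[4]=?)
step 4: low=(low[0]=0,low[1]=1,low[2]=0,low[3]=2,low[4]=0); scc=(scc[0]=?,scc[1]=0,scc[2]=?,scc[3]=?,scc[4]=?)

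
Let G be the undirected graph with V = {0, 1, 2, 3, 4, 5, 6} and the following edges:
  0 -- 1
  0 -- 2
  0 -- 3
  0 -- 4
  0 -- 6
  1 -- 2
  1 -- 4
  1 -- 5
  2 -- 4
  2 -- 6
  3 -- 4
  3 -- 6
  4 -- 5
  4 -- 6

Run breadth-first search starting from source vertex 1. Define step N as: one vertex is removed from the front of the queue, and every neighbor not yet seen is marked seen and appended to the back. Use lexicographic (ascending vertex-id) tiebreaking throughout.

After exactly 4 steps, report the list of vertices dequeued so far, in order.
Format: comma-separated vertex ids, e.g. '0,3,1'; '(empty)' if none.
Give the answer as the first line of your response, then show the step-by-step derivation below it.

1,0,2,4

step 1: dequeue 1; queue=[0,2,4,5]; order=1
step 2: dequeue 0; queue=[2,4,5,3,6]; order=1,0
step 3: dequeue 2; queue=[4,5,3,6]; order=1,0,2
step 4: dequeue 4; queue=[5,3,6]; order=1,0,2,4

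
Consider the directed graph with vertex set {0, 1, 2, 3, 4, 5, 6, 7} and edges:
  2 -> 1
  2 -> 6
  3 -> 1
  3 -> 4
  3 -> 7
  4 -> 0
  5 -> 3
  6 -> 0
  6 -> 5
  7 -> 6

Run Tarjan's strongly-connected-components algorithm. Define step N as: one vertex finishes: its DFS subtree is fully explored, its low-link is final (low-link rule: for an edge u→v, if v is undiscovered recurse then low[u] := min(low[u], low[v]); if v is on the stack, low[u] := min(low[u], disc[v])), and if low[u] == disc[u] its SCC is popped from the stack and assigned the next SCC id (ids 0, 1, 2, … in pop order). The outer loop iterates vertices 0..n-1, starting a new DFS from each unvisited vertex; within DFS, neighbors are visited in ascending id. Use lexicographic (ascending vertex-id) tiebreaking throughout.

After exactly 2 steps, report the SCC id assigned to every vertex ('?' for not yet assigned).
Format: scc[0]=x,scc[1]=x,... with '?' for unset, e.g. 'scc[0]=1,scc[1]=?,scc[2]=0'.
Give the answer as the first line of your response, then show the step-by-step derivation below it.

scc[0]=0,scc[1]=1,scc[2]=?,scc[3]=?,scc[4]=?,scc[5]=?,scc[6]=?,scc[7]=?

step 1: low=(low[0]=0,low[1]=?,low[2]=?,low[3]=?,low[4]=?,low[5]=?,low[6]=?,low[7]=?); scc=(scc[0]=0,scc[1]=?,scc[2]=?,scc[3]=?,scc[4]=?,scc[5]=?,scc[6]=?,scc[7]=?)
step 2: low=(low[0]=0,low[1]=1,low[2]=?,low[3]=?,low[4]=?,low[5]=?,low[6]=?,low[7]=?); scc=(scc[0]=0,scc[1]=1,scc[2]=?,scc[3]=?,scc[4]=?,scc[5]=?,scc[6]=?,scc[7]=?)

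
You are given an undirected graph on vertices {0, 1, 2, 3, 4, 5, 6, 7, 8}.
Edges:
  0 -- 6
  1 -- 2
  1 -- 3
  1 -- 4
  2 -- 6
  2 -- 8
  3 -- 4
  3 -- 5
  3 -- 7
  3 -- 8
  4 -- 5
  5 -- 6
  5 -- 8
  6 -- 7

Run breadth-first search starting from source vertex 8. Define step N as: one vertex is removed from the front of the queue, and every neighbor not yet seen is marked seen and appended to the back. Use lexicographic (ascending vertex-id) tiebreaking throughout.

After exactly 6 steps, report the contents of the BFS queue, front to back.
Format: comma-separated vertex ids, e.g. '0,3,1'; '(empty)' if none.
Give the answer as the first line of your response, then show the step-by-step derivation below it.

4,7,0

step 1: dequeue 8; queue=[2,3,5]; order=8
step 2: dequeue 2; queue=[3,5,1,6]; order=8,2
step 3: dequeue 3; queue=[5,1,6,4,7]; order=8,2,3
step 4: dequeue 5; queue=[1,6,4,7]; order=8,2,3,5
step 5: dequeue 1; queue=[6,4,7]; order=8,2,3,5,1
step 6: dequeue 6; queue=[4,7,0]; order=8,2,3,5,1,6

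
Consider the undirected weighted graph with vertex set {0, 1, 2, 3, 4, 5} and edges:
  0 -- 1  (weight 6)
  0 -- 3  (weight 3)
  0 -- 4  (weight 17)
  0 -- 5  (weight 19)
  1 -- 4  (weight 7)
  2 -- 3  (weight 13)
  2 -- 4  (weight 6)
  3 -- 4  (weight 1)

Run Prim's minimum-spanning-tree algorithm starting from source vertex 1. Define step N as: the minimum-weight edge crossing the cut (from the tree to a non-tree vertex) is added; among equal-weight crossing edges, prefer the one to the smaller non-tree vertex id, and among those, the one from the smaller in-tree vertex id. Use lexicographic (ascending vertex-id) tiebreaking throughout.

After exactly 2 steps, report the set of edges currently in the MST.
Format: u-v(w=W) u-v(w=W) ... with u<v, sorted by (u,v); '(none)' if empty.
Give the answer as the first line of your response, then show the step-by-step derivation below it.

0-1(w=6) 0-3(w=3)

step 1: add edge 0-1 (w=6); MST = {0-1(w=6)}
step 2: add edge 0-3 (w=3); MST = {0-1(w=6) 0-3(w=3)}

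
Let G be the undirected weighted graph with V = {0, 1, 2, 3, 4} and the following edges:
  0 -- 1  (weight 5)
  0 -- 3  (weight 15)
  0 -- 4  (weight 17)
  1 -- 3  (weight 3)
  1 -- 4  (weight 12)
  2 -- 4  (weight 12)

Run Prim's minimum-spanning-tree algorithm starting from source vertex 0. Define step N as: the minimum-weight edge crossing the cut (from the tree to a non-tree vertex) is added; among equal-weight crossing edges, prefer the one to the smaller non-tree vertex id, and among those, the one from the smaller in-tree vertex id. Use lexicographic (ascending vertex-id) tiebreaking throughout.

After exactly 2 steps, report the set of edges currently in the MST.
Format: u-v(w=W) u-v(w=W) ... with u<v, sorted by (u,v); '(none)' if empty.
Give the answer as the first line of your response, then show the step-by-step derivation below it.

0-1(w=5) 1-3(w=3)

step 1: add edge 0-1 (w=5); MST = {0-1(w=5)}
step 2: add edge 1-3 (w=3); MST = {0-1(w=5) 1-3(w=3)}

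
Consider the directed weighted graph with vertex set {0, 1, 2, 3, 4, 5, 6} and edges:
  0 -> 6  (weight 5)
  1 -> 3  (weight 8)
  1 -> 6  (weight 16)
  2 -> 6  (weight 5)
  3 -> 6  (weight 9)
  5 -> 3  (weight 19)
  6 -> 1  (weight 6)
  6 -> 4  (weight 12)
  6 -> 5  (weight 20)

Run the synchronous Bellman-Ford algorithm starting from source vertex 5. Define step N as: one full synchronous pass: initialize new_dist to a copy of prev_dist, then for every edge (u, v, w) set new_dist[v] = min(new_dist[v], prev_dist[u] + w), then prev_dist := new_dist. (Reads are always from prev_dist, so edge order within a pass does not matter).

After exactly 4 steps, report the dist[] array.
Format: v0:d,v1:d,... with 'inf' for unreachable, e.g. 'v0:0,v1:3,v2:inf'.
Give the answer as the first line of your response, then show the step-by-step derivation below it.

v0:inf,v1:34,v2:inf,v3:19,v4:40,v5:0,v6:28

step 1: dist = v0:inf,v1:inf,v2:inf,v3:19,v4:inf,v5:0,v6:inf
step 2: dist = v0:inf,v1:inf,v2:inf,v3:19,v4:inf,v5:0,v6:28
step 3: dist = v0:inf,v1:34,v2:inf,v3:19,v4:40,v5:0,v6:28
step 4: dist = v0:inf,v1:34,v2:inf,v3:19,v4:40,v5:0,v6:28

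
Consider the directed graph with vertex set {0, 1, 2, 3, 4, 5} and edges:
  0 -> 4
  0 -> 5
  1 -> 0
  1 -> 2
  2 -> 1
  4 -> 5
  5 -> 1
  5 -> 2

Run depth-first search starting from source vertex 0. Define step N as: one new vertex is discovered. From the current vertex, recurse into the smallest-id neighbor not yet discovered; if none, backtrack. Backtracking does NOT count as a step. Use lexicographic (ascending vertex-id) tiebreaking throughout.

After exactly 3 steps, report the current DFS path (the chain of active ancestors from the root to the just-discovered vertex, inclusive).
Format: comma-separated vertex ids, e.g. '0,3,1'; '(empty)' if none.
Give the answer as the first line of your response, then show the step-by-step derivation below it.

0,4,5

step 1: discover 0; path=0; order=0
step 2: discover 4; path=0>4; order=0,4
step 3: discover 5; path=0>4>5; order=0,4,5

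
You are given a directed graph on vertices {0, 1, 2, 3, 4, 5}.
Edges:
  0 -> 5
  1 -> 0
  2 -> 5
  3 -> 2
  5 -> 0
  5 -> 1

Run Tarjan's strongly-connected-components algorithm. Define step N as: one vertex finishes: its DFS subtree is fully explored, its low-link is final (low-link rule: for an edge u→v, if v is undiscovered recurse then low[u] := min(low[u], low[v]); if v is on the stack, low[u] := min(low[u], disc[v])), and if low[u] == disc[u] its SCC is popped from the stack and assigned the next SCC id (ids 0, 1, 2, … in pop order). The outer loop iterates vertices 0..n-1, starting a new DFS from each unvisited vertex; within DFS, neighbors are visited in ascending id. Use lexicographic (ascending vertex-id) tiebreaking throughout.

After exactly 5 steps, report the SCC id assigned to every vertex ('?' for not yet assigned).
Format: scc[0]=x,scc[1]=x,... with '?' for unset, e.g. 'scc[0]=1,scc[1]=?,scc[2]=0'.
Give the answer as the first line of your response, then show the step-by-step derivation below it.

scc[0]=0,scc[1]=0,scc[2]=1,scc[3]=2,scc[4]=?,scc[5]=0

step 1: low=(low[0]=0,low[1]=0,low[2]=?,low[3]=?,low[4]=?,low[5]=0); scc=(scc[0]=?,scc[1]=?,scc[2]=?,scc[3]=?,scc[4]=?,scc[5]=?)
step 2: low=(low[0]=0,low[1]=0,low[2]=?,low[3]=?,low[4]=?,low[5]=0); scc=(scc[0]=?,scc[1]=?,scc[2]=?,scc[3]=?,scc[4]=?,scc[5]=?)
step 3: low=(low[0]=0,low[1]=0,low[2]=?,low[3]=?,low[4]=?,low[5]=0); scc=(scc[0]=0,scc[1]=0,scc[2]=?,scc[3]=?,scc[4]=?,scc[5]=0)
step 4: low=(low[0]=0,low[1]=0,low[2]=3,low[3]=?,low[4]=?,low[5]=0); scc=(scc[0]=0,scc[1]=0,scc[2]=1,scc[3]=?,scc[4]=?,scc[5]=0)
step 5: low=(low[0]=0,low[1]=0,low[2]=3,low[3]=4,low[4]=?,low[5]=0); scc=(scc[0]=0,scc[1]=0,scc[2]=1,scc[3]=2,scc[4]=?,scc[5]=0)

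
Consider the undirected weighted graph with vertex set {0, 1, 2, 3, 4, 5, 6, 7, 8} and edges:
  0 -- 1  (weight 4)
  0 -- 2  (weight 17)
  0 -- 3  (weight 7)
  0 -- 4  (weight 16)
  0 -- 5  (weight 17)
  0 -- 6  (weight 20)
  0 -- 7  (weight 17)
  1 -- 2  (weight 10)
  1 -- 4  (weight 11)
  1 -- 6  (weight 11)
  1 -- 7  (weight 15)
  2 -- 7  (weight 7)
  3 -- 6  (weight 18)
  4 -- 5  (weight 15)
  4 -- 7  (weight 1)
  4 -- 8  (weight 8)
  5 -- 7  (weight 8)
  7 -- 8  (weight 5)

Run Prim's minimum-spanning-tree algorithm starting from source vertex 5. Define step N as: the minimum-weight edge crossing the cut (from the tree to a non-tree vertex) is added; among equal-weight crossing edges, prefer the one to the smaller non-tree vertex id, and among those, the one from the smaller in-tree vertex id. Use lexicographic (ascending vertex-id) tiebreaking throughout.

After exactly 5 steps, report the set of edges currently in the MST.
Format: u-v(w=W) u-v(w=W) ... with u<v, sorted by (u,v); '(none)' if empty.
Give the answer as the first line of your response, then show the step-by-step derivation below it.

1-2(w=10) 2-7(w=7) 4-7(w=1) 5-7(w=8) 7-8(w=5)

step 1: add edge 5-7 (w=8); MST = {5-7(w=8)}
step 2: add edge 4-7 (w=1); MST = {4-7(w=1) 5-7(w=8)}
step 3: add edge 7-8 (w=5); MST = {4-7(w=1) 5-7(w=8) 7-8(w=5)}
step 4: add edge 2-7 (w=7); MST = {2-7(w=7) 4-7(w=1) 5-7(w=8) 7-8(w=5)}
step 5: add edge 1-2 (w=10); MST = {1-2(w=10) 2-7(w=7) 4-7(w=1) 5-7(w=8) 7-8(w=5)}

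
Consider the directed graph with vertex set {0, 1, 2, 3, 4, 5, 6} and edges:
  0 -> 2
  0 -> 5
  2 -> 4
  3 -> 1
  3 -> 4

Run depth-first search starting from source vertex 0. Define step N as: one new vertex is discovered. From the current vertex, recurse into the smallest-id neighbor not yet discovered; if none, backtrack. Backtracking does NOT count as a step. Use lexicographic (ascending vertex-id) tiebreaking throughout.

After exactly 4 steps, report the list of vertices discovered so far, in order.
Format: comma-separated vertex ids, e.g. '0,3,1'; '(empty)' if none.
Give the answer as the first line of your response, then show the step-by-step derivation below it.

0,2,4,5

step 1: discover 0; path=0; order=0
step 2: discover 2; path=0>2; order=0,2
step 3: discover 4; path=0>2>4; order=0,2,4
step 4: discover 5; path=0>5; order=0,2,4,5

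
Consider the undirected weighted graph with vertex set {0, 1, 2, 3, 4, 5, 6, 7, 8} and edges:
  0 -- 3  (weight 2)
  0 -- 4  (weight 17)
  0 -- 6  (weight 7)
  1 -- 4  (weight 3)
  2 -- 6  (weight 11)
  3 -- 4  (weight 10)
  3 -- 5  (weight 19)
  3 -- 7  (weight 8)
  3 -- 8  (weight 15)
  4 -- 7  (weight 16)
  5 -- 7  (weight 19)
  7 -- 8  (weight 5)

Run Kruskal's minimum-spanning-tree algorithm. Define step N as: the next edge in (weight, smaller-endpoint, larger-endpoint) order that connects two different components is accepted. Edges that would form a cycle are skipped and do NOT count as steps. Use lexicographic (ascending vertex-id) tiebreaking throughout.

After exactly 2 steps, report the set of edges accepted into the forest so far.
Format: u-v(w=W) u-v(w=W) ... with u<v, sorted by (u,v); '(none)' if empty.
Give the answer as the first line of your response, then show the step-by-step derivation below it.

0-3(w=2) 1-4(w=3)

step 1: add edge 0-3 (w=2); MST = {0-3(w=2)}
step 2: add edge 1-4 (w=3); MST = {0-3(w=2) 1-4(w=3)}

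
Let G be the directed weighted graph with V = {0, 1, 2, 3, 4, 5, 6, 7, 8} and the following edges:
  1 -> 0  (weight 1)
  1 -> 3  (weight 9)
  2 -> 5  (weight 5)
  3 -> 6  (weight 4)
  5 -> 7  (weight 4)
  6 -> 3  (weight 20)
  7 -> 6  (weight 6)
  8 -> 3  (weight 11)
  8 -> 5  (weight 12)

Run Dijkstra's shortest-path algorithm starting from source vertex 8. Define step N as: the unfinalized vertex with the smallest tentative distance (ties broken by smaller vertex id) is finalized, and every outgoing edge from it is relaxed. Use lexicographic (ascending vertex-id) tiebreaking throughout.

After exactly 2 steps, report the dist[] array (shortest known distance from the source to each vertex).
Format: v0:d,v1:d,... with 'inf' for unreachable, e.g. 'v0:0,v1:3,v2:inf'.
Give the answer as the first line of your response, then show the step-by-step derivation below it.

v0:inf,v1:inf,v2:inf,v3:11,v4:inf,v5:12,v6:15,v7:inf,v8:0

step 1: dist = v0:inf,v1:inf,v2:inf,v3:11,v4:inf,v5:12,v6:inf,v7:inf,v8:0
step 2: dist = v0:inf,v1:inf,v2:inf,v3:11,v4:inf,v5:12,v6:15,v7:inf,v8:0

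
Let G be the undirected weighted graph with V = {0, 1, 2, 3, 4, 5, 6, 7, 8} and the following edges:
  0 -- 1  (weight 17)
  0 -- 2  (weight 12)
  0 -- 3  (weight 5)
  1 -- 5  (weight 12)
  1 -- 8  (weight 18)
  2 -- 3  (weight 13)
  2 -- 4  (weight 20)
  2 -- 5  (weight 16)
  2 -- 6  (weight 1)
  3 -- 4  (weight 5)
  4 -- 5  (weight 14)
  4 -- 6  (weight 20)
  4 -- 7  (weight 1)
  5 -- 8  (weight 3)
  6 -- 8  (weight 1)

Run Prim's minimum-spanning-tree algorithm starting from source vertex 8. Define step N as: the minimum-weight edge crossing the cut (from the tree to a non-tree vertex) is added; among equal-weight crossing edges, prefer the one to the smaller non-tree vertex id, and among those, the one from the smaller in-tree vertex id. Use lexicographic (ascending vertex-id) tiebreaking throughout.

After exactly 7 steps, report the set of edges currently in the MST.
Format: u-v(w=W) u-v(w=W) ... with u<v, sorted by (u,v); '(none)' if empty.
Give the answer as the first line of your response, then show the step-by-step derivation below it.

0-2(w=12) 0-3(w=5) 2-6(w=1) 3-4(w=5) 4-7(w=1) 5-8(w=3) 6-8(w=1)

step 1: add edge 6-8 (w=1); MST = {6-8(w=1)}
step 2: add edge 2-6 (w=1); MST = {2-6(w=1) 6-8(w=1)}
step 3: add edge 5-8 (w=3); MST = {2-6(w=1) 5-8(w=3) 6-8(w=1)}
step 4: add edge 0-2 (w=12); MST = {0-2(w=12) 2-6(w=1) 5-8(w=3) 6-8(w=1)}
step 5: add edge 0-3 (w=5); MST = {0-2(w=12) 0-3(w=5) 2-6(w=1) 5-8(w=3) 6-8(w=1)}
step 6: add edge 3-4 (w=5); MST = {0-2(w=12) 0-3(w=5) 2-6(w=1) 3-4(w=5) 5-8(w=3) 6-8(w=1)}
step 7: add edge 4-7 (w=1); MST = {0-2(w=12) 0-3(w=5) 2-6(w=1) 3-4(w=5) 4-7(w=1) 5-8(w=3) 6-8(w=1)}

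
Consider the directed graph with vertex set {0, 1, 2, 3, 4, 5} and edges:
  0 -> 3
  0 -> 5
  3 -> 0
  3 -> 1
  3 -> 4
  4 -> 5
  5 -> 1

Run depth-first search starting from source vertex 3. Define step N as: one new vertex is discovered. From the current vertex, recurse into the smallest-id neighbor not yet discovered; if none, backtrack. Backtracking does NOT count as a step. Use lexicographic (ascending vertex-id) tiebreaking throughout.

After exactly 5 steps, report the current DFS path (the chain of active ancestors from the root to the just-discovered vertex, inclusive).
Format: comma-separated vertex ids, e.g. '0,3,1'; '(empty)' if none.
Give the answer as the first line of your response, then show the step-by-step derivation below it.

3,4

step 1: discover 3; path=3; order=3
step 2: discover 0; path=3>0; order=3,0
step 3: discover 5; path=3>0>5; order=3,0,5
step 4: discover 1; path=3>0>5>1; order=3,0,5,1
step 5: discover 4; path=3>4; order=3,0,5,1,4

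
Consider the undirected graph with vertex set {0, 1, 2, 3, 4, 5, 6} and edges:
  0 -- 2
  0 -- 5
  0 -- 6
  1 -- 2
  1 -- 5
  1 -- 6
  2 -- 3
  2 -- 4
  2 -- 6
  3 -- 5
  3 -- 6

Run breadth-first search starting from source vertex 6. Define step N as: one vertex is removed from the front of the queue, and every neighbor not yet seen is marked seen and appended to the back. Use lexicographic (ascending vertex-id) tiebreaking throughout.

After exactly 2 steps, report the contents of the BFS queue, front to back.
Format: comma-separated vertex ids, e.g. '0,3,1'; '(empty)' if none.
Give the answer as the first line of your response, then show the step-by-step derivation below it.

1,2,3,5

step 1: dequeue 6; queue=[0,1,2,3]; order=6
step 2: dequeue 0; queue=[1,2,3,5]; order=6,0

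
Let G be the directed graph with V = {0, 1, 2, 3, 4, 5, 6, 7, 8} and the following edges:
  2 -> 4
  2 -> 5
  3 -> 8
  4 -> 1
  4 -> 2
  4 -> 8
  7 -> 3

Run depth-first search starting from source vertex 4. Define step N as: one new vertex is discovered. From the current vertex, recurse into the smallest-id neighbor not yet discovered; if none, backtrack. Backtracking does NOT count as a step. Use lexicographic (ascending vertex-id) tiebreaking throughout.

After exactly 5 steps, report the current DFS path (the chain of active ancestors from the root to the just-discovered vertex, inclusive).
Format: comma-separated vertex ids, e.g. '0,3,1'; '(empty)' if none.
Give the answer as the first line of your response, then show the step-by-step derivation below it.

4,8

step 1: discover 4; path=4; order=4
step 2: discover 1; path=4>1; order=4,1
step 3: discover 2; path=4>2; order=4,1,2
step 4: discover 5; path=4>2>5; order=4,1,2,5
step 5: discover 8; path=4>8; order=4,1,2,5,8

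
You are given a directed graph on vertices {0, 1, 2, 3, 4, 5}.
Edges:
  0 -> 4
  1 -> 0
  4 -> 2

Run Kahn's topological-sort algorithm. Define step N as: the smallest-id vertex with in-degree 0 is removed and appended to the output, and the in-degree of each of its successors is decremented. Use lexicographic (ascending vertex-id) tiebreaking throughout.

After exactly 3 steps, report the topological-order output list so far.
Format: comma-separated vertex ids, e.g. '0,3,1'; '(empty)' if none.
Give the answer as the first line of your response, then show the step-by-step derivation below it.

1,0,3

step 1: output 1; order=[1]; indeg=(0,0,1,0,1,0)
step 2: output 0; order=[1,0]; indeg=(0,0,1,0,0,0)
step 3: output 3; order=[1,0,3]; indeg=(0,0,1,0,0,0)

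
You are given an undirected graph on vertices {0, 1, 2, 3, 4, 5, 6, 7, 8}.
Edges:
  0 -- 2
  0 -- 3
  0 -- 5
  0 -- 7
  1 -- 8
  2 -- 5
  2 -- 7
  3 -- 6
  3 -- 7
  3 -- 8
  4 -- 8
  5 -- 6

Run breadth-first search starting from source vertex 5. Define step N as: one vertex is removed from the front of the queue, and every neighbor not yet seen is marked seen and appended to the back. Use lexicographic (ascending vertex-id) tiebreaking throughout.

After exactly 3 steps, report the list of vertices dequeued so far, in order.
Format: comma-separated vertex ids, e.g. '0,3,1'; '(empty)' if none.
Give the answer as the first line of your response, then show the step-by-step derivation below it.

5,0,2

step 1: dequeue 5; queue=[0,2,6]; order=5
step 2: dequeue 0; queue=[2,6,3,7]; order=5,0
step 3: dequeue 2; queue=[6,3,7]; order=5,0,2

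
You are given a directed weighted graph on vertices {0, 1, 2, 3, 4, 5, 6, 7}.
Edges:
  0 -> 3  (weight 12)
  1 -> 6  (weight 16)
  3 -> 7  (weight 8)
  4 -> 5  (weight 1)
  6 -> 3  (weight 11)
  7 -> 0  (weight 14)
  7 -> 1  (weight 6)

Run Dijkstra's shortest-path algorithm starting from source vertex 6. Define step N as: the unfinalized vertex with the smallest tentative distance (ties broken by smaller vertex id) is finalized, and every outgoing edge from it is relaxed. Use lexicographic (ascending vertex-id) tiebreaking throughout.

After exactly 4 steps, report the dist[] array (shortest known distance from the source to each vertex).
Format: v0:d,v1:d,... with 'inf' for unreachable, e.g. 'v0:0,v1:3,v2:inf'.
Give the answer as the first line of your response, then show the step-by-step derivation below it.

v0:33,v1:25,v2:inf,v3:11,v4:inf,v5:inf,v6:0,v7:19

step 1: dist = v0:inf,v1:inf,v2:inf,v3:11,v4:inf,v5:inf,v6:0,v7:inf
step 2: dist = v0:inf,v1:inf,v2:inf,v3:11,v4:inf,v5:inf,v6:0,v7:19
step 3: dist = v0:33,v1:25,v2:inf,v3:11,v4:inf,v5:inf,v6:0,v7:19
step 4: dist = v0:33,v1:25,v2:inf,v3:11,v4:inf,v5:inf,v6:0,v7:19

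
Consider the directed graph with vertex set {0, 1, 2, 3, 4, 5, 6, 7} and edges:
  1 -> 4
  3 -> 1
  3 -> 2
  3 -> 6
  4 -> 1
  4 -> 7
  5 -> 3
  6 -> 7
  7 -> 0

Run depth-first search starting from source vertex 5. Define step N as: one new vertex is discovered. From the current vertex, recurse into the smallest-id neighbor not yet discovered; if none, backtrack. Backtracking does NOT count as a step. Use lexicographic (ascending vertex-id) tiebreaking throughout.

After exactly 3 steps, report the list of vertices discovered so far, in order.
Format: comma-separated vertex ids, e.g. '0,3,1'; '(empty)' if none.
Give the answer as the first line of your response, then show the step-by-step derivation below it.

5,3,1

step 1: discover 5; path=5; order=5
step 2: discover 3; path=5>3; order=5,3
step 3: discover 1; path=5>3>1; order=5,3,1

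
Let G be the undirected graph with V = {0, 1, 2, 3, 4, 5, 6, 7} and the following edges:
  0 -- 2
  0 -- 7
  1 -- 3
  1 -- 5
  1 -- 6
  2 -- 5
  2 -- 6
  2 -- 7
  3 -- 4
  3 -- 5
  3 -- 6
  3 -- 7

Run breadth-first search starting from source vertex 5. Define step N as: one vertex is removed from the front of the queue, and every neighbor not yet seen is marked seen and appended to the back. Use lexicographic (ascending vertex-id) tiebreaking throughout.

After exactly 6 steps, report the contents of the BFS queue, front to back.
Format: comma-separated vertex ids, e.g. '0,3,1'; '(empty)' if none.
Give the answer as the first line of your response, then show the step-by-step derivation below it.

7,4

step 1: dequeue 5; queue=[1,2,3]; order=5
step 2: dequeue 1; queue=[2,3,6]; order=5,1
step 3: dequeue 2; queue=[3,6,0,7]; order=5,1,2
step 4: dequeue 3; queue=[6,0,7,4]; order=5,1,2,3
step 5: dequeue 6; queue=[0,7,4]; order=5,1,2,3,6
step 6: dequeue 0; queue=[7,4]; order=5,1,2,3,6,0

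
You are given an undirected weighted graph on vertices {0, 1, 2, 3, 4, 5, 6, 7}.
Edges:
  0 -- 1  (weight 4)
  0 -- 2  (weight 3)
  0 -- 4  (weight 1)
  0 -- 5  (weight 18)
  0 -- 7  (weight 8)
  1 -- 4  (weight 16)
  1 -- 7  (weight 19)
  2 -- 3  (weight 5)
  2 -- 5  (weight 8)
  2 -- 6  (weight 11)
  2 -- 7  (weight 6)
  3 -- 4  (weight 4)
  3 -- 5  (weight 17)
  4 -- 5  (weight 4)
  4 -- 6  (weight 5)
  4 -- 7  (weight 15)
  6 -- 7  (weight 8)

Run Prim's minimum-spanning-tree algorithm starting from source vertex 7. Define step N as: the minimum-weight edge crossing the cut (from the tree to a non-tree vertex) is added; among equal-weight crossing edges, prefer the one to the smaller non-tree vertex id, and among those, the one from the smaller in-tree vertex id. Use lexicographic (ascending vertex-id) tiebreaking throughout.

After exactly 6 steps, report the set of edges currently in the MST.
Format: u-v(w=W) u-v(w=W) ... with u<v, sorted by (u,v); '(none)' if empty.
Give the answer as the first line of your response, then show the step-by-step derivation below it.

0-1(w=4) 0-2(w=3) 0-4(w=1) 2-7(w=6) 3-4(w=4) 4-5(w=4)

step 1: add edge 2-7 (w=6); MST = {2-7(w=6)}
step 2: add edge 0-2 (w=3); MST = {0-2(w=3) 2-7(w=6)}
step 3: add edge 0-4 (w=1); MST = {0-2(w=3) 0-4(w=1) 2-7(w=6)}
step 4: add edge 0-1 (w=4); MST = {0-1(w=4) 0-2(w=3) 0-4(w=1) 2-7(w=6)}
step 5: add edge 3-4 (w=4); MST = {0-1(w=4) 0-2(w=3) 0-4(w=1) 2-7(w=6) 3-4(w=4)}
step 6: add edge 4-5 (w=4); MST = {0-1(w=4) 0-2(w=3) 0-4(w=1) 2-7(w=6) 3-4(w=4) 4-5(w=4)}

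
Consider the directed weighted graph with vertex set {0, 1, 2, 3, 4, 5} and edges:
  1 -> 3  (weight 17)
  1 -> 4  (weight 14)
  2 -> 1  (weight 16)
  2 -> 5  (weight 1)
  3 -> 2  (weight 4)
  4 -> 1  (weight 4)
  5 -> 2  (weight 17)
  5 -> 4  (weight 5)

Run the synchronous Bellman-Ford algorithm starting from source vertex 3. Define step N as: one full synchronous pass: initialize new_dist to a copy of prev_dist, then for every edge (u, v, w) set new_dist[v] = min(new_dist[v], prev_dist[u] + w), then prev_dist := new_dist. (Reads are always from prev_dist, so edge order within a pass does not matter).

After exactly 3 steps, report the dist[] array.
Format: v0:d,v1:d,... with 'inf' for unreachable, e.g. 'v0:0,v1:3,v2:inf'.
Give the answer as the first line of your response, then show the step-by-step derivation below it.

v0:inf,v1:20,v2:4,v3:0,v4:10,v5:5

step 1: dist = v0:inf,v1:inf,v2:4,v3:0,v4:inf,v5:inf
step 2: dist = v0:inf,v1:20,v2:4,v3:0,v4:inf,v5:5
step 3: dist = v0:inf,v1:20,v2:4,v3:0,v4:10,v5:5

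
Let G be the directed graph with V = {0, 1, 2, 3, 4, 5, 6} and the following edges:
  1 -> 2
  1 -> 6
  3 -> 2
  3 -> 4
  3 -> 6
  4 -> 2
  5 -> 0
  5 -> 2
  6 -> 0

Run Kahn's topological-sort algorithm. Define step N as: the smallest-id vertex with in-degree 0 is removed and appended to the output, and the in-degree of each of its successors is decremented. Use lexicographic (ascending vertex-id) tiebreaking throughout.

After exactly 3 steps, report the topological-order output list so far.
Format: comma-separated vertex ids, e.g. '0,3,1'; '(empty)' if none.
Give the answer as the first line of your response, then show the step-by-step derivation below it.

1,3,4

step 1: output 1; order=[1]; indeg=(2,0,3,0,1,0,1)
step 2: output 3; order=[1,3]; indeg=(2,0,2,0,0,0,0)
step 3: output 4; order=[1,3,4]; indeg=(2,0,1,0,0,0,0)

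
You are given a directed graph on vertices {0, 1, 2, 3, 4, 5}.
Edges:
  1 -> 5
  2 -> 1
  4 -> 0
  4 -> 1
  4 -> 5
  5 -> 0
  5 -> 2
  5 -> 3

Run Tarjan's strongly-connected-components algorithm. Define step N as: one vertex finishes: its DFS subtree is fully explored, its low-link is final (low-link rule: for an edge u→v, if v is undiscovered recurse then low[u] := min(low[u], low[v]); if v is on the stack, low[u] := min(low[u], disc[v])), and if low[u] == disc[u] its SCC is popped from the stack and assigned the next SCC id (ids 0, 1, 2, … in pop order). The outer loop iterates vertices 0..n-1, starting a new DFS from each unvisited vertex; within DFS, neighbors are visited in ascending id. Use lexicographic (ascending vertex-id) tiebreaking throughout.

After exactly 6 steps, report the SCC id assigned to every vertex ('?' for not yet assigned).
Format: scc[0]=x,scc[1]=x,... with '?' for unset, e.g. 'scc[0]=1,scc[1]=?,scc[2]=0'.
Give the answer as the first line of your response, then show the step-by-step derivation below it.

scc[0]=0,scc[1]=2,scc[2]=2,scc[3]=1,scc[4]=3,scc[5]=2

step 1: low=(low[0]=0,low[1]=?,low[2]=?,low[3]=?,low[4]=?,low[5]=?); scc=(scc[0]=0,scc[1]=?,scc[2]=?,scc[3]=?,scc[4]=?,scc[5]=?)
step 2: low=(low[0]=0,low[1]=1,low[2]=1,low[3]=?,low[4]=?,low[5]=2); scc=(scc[0]=0,scc[1]=?,scc[2]=?,scc[3]=?,scc[4]=?,scc[5]=?)
step 3: low=(low[0]=0,low[1]=1,low[2]=1,low[3]=4,low[4]=?,low[5]=1); scc=(scc[0]=0,scc[1]=?,scc[2]=?,scc[3]=1,scc[4]=?,scc[5]=?)
step 4: low=(low[0]=0,low[1]=1,low[2]=1,low[3]=4,low[4]=?,low[5]=1); scc=(scc[0]=0,scc[1]=?,scc[2]=?,scc[3]=1,scc[4]=?,scc[5]=?)
step 5: low=(low[0]=0,low[1]=1,low[2]=1,low[3]=4,low[4]=?,low[5]=1); scc=(scc[0]=0,scc[1]=2,scc[2]=2,scc[3]=1,scc[4]=?,scc[5]=2)
step 6: low=(low[0]=0,low[1]=1,low[2]=1,low[3]=4,low[4]=5,low[5]=1); scc=(scc[0]=0,scc[1]=2,scc[2]=2,scc[3]=1,scc[4]=3,scc[5]=2)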